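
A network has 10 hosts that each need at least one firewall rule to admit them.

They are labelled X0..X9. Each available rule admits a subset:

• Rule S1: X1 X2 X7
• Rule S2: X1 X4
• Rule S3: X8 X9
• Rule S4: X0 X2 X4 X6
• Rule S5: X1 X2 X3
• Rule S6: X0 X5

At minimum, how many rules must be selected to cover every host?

5

S1 and S3 and S4 and S5 and S6 together: S1 ∪ S3 ∪ S4 ∪ S5 ∪ S6 = {X0, X1, X2, X3, X4, X5, X6, X7, X8, X9} — every host is covered.
No 4 of the 6 rules cover everything (all 15 combinations miss at least one host), so 5 is optimal.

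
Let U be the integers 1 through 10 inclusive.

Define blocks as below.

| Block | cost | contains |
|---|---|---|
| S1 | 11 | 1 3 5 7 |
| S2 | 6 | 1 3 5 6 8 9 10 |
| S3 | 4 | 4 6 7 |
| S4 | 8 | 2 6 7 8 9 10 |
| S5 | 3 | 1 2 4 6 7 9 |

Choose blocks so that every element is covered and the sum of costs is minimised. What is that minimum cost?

9

S2, S5 together cover every element (S2 ∪ S5 = {1, 2, 3, 4, 5, 6, 7, 8, 9, 10}); total cost 6 + 3 = 9.
No covering selection has total cost below 9.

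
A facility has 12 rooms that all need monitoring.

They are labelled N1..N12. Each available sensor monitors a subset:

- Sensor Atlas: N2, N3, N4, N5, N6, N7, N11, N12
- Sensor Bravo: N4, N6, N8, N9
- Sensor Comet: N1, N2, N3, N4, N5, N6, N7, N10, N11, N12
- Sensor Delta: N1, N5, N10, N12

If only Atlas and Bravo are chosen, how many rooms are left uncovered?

2

Union of Atlas, Bravo = {N2, N3, N4, N5, N6, N7, N8, N9, N11, N12}.
Not covered: N1, N10 — 2 rooms.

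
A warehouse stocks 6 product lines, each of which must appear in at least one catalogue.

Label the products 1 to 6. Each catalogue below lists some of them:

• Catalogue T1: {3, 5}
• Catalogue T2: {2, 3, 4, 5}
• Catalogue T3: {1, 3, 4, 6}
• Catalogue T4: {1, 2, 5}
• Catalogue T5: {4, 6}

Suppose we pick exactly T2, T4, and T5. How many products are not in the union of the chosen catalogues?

0

Union of T2, T4, T5 = {1, 2, 3, 4, 5, 6} — that's every product, so 0 are uncovered.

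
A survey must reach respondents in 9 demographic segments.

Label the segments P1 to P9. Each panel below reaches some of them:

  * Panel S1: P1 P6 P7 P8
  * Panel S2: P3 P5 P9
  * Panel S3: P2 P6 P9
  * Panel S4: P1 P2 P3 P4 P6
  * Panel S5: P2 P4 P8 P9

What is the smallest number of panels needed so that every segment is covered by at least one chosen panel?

S1 and S2 and S4 together: S1 ∪ S2 ∪ S4 = {P1, P2, P3, P4, P5, P6, P7, P8, P9} — every segment is covered.
Only S2 contains P5, so S2 is forced; the remaining 6 segments need at least 2 more panels (each remaining panel adds at most 4) — so at least 3 panels are needed, and 3 is optimal.

3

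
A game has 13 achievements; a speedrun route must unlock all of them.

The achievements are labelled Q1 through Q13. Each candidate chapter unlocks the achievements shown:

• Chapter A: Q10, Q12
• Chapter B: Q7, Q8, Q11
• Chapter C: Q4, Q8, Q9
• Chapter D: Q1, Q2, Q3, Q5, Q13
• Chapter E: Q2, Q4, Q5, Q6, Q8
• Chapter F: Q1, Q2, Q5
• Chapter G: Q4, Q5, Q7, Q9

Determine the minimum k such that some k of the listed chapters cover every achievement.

5

Take {A, B, D, E, G}. Their union is {Q1, Q2, Q3, Q4, Q5, Q6, Q7, Q8, Q9, Q10, Q11, Q12, Q13}, which is all 13 achievements.
No 4 of the 7 chapters cover everything (all 35 combinations miss at least one achievement), so 5 is optimal.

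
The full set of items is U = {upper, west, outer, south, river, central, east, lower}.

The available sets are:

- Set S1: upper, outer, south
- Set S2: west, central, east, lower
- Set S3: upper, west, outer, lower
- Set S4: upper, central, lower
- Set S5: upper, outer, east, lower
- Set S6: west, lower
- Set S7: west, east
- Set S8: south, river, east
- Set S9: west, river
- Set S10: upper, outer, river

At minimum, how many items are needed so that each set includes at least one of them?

H = {upper, west, river} meets every set (each contains at least one member of H), and |H| = 3.
No choice of 2 items meets every set, so 3 is the minimum.

3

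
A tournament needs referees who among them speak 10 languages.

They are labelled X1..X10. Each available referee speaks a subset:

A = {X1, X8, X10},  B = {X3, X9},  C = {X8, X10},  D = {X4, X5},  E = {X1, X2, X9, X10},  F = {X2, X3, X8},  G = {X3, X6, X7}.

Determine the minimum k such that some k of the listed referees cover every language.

A and D and E and G together: A ∪ D ∪ E ∪ G = {X1, X2, X3, X4, X5, X6, X7, X8, X9, X10} — every language is covered.
No 3 of the 7 referees cover everything (all 35 combinations miss at least one language), so 4 is optimal.

4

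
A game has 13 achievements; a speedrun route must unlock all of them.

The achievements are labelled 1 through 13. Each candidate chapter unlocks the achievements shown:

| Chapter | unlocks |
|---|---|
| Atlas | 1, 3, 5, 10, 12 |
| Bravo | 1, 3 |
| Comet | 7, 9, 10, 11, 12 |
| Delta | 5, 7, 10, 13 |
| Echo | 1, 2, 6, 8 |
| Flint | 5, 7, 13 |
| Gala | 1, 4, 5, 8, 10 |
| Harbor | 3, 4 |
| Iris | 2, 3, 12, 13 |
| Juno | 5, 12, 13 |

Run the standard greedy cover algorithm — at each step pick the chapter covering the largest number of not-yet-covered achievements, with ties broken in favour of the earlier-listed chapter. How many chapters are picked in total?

5

Greedy: pick Atlas (covers 5 new) → pick Comet (covers 3 new) → pick Echo (covers 3 new) → pick Delta (covers 1 new) → pick Gala (covers 1 new). Total picks: 5.
(The true minimum cover uses only 4 chapters, so greedy is not optimal here.)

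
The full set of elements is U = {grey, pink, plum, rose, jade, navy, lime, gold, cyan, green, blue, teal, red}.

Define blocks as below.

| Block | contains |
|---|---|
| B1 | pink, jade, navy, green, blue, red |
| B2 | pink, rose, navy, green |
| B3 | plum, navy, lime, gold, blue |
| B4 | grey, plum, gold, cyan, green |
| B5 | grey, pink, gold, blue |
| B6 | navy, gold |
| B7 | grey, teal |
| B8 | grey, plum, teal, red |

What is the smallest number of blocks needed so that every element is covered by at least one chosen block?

5

B1 and B2 and B3 and B4 and B7 together: B1 ∪ B2 ∪ B3 ∪ B4 ∪ B7 = {grey, pink, plum, rose, jade, navy, lime, gold, cyan, green, blue, teal, red} — every element is covered.
No 4 of the 8 blocks cover everything (all 70 combinations miss at least one element), so 5 is optimal.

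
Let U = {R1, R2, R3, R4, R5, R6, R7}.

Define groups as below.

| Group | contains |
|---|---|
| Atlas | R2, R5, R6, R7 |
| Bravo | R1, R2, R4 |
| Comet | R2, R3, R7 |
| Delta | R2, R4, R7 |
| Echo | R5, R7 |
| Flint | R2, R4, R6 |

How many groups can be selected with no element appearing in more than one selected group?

2

Bravo, Echo are pairwise disjoint (Bravo={R1,R2,R4}; Echo={R5,R7}).
Every remaining group overlaps one of these, and no 3 of the listed groups are pairwise disjoint, so 2 is the maximum.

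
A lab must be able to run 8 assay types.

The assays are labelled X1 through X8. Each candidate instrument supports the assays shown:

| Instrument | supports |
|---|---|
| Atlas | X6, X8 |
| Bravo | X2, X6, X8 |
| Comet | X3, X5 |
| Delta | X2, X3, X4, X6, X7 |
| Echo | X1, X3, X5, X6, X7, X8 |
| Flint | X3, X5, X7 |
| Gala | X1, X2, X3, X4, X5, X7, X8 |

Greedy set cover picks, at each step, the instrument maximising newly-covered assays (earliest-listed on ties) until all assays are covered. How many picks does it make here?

2

Greedy: pick Gala (covers 7 new) → pick Atlas (covers 1 new). Total picks: 2.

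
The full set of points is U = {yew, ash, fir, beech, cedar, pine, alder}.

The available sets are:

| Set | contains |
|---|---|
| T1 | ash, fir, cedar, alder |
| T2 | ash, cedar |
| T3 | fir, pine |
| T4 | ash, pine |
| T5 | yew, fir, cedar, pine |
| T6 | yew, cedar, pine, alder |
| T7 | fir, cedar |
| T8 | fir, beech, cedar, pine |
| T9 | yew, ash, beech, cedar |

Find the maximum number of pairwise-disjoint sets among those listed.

2

T4, T7 are pairwise disjoint (T4={ash,pine}; T7={fir,cedar}).
Every remaining set overlaps one of these, and no 3 of the listed sets are pairwise disjoint, so 2 is the maximum.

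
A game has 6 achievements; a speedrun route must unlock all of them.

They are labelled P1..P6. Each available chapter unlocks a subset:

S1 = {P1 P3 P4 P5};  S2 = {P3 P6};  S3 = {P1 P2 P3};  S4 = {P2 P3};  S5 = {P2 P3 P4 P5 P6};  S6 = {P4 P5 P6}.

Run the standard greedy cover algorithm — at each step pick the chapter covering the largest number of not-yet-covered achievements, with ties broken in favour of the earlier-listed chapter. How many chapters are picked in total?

Greedy: pick S5 (covers 5 new) → pick S1 (covers 1 new). Total picks: 2.

2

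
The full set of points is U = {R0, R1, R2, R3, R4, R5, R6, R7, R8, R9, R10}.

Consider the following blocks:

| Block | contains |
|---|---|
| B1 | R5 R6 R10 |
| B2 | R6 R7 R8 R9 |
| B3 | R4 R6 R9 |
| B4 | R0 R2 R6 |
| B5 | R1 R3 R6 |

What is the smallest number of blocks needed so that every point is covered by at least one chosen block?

Take {B1, B2, B3, B4, B5}. Their union is {R0, R1, R2, R3, R4, R5, R6, R7, R8, R9, R10}, which is all 11 points.
Only B3 contains R4, so B3 is forced; the remaining 8 points need at least 4 more blocks (each remaining block adds at most 2) — so at least 5 blocks are needed, and 5 is optimal.

5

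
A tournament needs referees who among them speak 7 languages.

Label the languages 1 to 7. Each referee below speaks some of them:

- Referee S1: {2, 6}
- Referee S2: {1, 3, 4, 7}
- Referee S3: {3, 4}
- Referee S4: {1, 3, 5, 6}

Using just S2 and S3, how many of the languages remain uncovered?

3

Union of S2, S3 = {1, 3, 4, 7}.
Not covered: 2, 5, 6 — 3 languages.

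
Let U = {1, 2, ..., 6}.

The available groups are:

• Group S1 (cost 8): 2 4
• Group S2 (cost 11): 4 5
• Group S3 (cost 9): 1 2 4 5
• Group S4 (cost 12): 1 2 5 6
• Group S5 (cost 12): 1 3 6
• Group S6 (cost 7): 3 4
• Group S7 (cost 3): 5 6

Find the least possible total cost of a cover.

19

S4, S6 together cover every item (S4 ∪ S6 = {1, 2, 3, 4, 5, 6}); total cost 12 + 7 = 19.
No covering selection has total cost below 19.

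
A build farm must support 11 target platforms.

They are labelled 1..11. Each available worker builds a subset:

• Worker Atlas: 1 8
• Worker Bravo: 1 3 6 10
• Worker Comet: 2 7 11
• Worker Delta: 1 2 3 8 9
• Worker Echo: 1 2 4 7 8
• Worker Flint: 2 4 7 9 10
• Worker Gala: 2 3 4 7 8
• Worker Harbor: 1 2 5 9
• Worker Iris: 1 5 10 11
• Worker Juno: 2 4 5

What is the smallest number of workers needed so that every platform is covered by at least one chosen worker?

Bravo and Comet and Echo and Harbor together: Bravo ∪ Comet ∪ Echo ∪ Harbor = {1, 2, 3, 4, 5, 6, 7, 8, 9, 10, 11} — every platform is covered.
No 3 of the 10 workers cover everything (all 120 combinations miss at least one platform), so 4 is optimal.

4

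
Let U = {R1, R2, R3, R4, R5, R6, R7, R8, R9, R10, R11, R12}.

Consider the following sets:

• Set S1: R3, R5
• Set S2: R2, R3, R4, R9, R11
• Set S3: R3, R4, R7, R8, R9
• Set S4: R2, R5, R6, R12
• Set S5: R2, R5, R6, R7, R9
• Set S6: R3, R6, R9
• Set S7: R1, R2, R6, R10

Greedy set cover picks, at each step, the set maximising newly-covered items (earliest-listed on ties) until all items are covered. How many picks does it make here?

4

Greedy: pick S2 (covers 5 new) → pick S4 (covers 3 new) → pick S3 (covers 2 new) → pick S7 (covers 2 new). Total picks: 4.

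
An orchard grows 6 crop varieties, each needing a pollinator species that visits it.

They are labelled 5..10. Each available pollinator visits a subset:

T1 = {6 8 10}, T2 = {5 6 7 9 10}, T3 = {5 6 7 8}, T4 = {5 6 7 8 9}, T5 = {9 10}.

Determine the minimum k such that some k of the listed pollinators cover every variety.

Take {T2, T4}. Their union is {5, 6, 7, 8, 9, 10}, which is all 6 varieties.
No single pollinator has all 6 varieties (the largest, T2, has 5), so 2 is optimal.

2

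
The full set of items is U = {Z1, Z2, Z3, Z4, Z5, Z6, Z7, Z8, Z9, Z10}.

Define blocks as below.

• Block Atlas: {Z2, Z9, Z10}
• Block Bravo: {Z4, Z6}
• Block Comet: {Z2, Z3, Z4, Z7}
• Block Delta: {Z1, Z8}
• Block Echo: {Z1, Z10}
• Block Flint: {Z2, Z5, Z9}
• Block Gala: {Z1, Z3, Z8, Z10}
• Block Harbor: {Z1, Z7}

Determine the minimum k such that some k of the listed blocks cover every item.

4

Bravo and Comet and Flint and Gala together: Bravo ∪ Comet ∪ Flint ∪ Gala = {Z1, Z2, Z3, Z4, Z5, Z6, Z7, Z8, Z9, Z10} — every item is covered.
No 3 of the 8 blocks cover everything (all 56 combinations miss at least one item), so 4 is optimal.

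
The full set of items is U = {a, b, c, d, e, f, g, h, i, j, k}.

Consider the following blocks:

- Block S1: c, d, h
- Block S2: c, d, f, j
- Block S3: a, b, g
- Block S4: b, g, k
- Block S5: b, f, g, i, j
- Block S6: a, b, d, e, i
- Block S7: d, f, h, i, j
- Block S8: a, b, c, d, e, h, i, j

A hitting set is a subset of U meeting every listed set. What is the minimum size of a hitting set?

The 2 items {b, d} hit every block.
The blocks S3, S7 are pairwise disjoint, so any hitting set needs a separate item for each — at least 2. Hence 2 is optimal.

2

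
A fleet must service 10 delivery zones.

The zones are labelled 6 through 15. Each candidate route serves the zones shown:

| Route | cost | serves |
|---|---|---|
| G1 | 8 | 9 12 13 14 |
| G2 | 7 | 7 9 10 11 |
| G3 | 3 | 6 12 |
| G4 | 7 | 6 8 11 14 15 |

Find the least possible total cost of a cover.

G1, G2, G4 together cover every zone (G1 ∪ G2 ∪ G4 = {6, 7, 8, 9, 10, 11, 12, 13, 14, 15}); total cost 8 + 7 + 7 = 22.
The greedy pick G4, G2, G3, G1 costs 25; no covering selection beats 22.

22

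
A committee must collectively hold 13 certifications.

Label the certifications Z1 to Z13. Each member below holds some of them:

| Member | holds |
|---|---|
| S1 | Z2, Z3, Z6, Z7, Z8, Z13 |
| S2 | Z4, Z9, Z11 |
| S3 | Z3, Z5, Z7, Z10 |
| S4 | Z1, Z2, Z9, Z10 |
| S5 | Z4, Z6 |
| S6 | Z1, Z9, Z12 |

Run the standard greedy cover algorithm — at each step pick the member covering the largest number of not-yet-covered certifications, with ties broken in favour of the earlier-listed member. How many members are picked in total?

4

Greedy: pick S1 (covers 6 new) → pick S2 (covers 3 new) → pick S3 (covers 2 new) → pick S6 (covers 2 new). Total picks: 4.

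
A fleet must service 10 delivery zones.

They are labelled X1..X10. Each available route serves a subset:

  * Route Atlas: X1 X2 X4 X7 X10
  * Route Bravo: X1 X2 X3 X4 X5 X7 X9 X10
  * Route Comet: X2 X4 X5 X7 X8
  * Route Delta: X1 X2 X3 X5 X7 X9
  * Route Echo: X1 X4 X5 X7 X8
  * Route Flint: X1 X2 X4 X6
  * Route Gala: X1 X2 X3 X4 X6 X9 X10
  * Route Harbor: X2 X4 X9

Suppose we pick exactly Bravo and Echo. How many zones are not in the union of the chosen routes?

1

Union of Bravo, Echo = {X1, X2, X3, X4, X5, X7, X8, X9, X10}.
Not covered: X6 — 1 zone.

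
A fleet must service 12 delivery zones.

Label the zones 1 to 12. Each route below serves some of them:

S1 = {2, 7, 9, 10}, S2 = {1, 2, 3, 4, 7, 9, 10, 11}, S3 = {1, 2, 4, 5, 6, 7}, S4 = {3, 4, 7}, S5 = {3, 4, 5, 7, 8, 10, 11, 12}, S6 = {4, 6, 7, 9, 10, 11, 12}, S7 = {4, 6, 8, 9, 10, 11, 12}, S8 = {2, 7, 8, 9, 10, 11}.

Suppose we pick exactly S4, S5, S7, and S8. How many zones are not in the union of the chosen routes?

1

Union of S4, S5, S7, S8 = {2, 3, 4, 5, 6, 7, 8, 9, 10, 11, 12}.
Not covered: 1 — 1 zone.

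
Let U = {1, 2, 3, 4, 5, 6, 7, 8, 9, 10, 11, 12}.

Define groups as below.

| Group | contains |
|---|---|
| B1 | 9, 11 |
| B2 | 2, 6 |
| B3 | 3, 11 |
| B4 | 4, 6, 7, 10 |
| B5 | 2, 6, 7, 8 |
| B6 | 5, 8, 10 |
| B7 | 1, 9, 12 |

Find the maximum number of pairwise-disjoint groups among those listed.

B2, B3, B6, B7 are pairwise disjoint (B2={2,6}; B3={3,11}; B6={5,8,10}; B7={1,9,12}).
Every remaining group overlaps one of these, and no 5 of the listed groups are pairwise disjoint, so 4 is the maximum.

4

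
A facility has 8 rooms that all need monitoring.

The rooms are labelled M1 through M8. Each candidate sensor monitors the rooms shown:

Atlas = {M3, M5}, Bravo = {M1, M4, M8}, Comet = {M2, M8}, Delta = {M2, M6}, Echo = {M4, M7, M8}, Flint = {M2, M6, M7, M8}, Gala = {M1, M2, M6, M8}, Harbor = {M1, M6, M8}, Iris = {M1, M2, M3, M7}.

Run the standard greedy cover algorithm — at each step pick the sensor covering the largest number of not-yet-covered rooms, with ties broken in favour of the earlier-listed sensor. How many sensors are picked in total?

Greedy: pick Flint (covers 4 new) → pick Atlas (covers 2 new) → pick Bravo (covers 2 new). Total picks: 3.

3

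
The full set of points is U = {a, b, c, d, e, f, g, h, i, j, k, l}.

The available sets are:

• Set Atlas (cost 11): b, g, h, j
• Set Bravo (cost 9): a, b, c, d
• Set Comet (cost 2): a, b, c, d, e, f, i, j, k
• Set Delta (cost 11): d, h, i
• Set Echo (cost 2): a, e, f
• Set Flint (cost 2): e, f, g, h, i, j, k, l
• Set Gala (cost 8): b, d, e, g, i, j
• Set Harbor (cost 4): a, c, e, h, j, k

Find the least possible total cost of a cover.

4

Comet, Flint together cover every point (Comet ∪ Flint = {a, b, c, d, e, f, g, h, i, j, k, l}); total cost 2 + 2 = 4.
No covering selection has total cost below 4.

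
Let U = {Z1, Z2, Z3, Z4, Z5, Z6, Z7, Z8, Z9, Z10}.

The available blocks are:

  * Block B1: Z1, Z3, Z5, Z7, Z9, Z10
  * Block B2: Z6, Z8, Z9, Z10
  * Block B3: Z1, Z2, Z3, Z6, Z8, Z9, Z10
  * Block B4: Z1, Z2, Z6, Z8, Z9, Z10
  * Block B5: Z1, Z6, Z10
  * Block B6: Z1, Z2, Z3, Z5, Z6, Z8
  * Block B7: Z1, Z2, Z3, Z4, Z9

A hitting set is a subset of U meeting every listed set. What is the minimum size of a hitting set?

2

Take H = {Z1, Z8}. Each listed block contains at least one of these, so H is a hitting set of size 2.
No single point lies in every block, so at least 2 are needed and 2 is optimal.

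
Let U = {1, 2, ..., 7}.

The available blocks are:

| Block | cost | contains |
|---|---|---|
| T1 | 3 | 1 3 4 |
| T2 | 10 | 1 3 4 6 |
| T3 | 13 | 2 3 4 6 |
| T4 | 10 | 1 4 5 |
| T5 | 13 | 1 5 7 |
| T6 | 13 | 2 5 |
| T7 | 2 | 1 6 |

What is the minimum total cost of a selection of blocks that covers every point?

T3, T5 together cover every point (T3 ∪ T5 = {1, 2, 3, 4, 5, 6, 7}); total cost 13 + 13 = 26.
The greedy pick T1, T7, T5, T3 costs 31; no covering selection beats 26.

26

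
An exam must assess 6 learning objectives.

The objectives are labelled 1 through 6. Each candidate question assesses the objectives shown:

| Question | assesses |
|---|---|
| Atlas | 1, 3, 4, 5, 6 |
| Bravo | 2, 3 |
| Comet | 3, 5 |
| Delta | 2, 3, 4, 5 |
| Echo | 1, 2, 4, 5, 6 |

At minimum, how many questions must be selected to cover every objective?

2

Take {Delta, Echo}. Their union is {1, 2, 3, 4, 5, 6}, which is all 6 objectives.
No single question has all 6 objectives (the largest, Atlas, has 5), so 2 is optimal.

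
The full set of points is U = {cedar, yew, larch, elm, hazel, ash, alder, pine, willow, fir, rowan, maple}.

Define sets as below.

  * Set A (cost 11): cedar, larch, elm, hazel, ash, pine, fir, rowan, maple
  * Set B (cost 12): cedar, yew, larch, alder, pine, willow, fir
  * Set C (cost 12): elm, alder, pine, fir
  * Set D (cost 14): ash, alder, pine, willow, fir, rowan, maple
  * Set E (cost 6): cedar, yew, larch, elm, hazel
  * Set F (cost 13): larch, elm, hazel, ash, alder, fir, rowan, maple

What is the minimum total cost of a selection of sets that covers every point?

20

D, E together cover every point (D ∪ E = {cedar, yew, larch, elm, hazel, ash, alder, pine, willow, fir, rowan, maple}); total cost 14 + 6 = 20.
No covering selection has total cost below 20.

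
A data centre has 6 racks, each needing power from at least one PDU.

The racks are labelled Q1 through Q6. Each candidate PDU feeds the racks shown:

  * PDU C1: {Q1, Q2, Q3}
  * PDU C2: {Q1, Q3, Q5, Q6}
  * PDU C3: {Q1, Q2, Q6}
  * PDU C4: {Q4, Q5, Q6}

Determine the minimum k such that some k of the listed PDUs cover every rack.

2

C1 and C4 together: C1 ∪ C4 = {Q1, Q2, Q3, Q4, Q5, Q6} — every rack is covered.
No single PDU has all 6 racks (the largest, C2, has 4), so 2 is optimal.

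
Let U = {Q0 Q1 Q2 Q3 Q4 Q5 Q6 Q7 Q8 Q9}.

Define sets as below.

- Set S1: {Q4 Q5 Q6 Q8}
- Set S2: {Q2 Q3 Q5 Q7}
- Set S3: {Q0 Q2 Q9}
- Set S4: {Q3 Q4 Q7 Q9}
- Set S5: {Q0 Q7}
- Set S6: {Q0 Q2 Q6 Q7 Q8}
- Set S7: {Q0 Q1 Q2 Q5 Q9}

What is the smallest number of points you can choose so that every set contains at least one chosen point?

3

H = {Q0, Q2, Q4} meets every set (each contains at least one member of H), and |H| = 3.
No choice of 2 points meets every set, so 3 is the minimum.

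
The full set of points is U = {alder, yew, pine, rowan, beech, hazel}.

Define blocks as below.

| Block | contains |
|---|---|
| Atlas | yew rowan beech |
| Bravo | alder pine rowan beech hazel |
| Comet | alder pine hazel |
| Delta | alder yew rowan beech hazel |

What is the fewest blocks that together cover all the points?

2

Comet and Delta together: Comet ∪ Delta = {alder, yew, pine, rowan, beech, hazel} — every point is covered.
No single block has all 6 points (the largest, Bravo, has 5), so 2 is optimal.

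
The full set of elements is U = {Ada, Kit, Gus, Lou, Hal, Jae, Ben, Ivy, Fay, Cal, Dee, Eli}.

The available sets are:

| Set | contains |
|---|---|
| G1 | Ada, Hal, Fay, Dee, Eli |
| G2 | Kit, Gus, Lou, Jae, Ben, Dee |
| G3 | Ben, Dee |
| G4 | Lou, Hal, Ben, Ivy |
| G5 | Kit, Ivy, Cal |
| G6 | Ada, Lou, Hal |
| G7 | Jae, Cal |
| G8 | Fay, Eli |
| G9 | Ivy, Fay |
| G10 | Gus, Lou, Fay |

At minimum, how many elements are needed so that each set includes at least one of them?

4

H = {Ada, Ben, Fay, Cal} meets every set (each contains at least one member of H), and |H| = 4.
The sets G3, G6, G7, G9 are pairwise disjoint, so any hitting set needs a separate element for each — at least 4. Hence 4 is optimal.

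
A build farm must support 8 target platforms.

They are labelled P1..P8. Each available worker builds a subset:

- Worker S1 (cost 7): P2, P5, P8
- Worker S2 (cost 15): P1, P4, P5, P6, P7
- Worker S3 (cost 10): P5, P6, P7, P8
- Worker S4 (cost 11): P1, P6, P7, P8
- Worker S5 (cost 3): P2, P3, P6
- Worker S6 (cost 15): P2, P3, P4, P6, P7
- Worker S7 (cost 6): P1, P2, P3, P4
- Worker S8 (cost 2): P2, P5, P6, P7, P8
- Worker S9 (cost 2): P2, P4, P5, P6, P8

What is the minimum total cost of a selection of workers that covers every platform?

8

S7, S8 together cover every platform (S7 ∪ S8 = {P1, P2, P3, P4, P5, P6, P7, P8}); total cost 6 + 2 = 8.
No covering selection has total cost below 8.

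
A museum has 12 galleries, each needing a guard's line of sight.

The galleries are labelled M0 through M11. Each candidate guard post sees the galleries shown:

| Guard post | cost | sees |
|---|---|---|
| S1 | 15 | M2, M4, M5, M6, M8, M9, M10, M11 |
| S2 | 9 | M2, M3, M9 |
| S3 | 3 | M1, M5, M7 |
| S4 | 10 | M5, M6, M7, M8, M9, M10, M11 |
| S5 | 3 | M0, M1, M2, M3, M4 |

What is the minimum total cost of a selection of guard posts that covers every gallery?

S4, S5 together cover every gallery (S4 ∪ S5 = {M0, M1, M2, M3, M4, M5, M6, M7, M8, M9, M10, M11}); total cost 10 + 3 = 13.
No covering selection has total cost below 13.

13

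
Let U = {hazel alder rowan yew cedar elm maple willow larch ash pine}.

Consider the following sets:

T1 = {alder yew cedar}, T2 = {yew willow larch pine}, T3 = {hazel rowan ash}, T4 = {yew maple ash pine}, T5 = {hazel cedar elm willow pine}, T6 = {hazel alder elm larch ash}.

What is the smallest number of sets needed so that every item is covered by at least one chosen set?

4

T3, T4, T5, and T6 cover everything between them: the union {hazel, alder, rowan, yew, cedar, elm, maple, willow, larch, ash, pine} is all of U.
No 3 of the 6 sets cover everything (all 20 combinations miss at least one item), so 4 is optimal.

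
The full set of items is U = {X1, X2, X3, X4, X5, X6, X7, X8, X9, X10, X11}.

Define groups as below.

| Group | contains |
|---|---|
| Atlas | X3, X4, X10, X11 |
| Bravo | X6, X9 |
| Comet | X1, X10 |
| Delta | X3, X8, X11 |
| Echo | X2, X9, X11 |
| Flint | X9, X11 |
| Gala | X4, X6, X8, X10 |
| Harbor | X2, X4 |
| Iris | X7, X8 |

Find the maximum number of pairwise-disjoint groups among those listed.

Comet, Flint, Harbor, Iris are pairwise disjoint (Comet={X1,X10}; Flint={X9,X11}; Harbor={X2,X4}; Iris={X7,X8}).
Every remaining group overlaps one of these, and no 5 of the listed groups are pairwise disjoint, so 4 is the maximum.

4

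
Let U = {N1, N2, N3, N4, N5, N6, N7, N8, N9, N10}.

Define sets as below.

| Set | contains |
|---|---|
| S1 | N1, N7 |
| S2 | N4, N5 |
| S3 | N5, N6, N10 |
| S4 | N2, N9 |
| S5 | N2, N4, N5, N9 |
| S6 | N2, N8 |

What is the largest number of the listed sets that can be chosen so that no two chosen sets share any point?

3

S1, S3, S6 are pairwise disjoint (S1={N1,N7}; S3={N5,N6,N10}; S6={N2,N8}).
Every remaining set overlaps one of these, and no 4 of the listed sets are pairwise disjoint, so 3 is the maximum.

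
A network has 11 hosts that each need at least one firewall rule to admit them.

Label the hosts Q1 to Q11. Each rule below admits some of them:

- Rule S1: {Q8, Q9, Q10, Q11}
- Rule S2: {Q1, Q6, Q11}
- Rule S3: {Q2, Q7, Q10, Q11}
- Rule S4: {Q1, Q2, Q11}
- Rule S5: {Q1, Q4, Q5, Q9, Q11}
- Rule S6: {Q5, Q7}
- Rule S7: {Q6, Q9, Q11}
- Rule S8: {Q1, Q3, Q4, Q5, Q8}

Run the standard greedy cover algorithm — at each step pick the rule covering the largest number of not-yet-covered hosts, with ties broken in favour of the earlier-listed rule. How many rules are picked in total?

4

Greedy: pick S5 (covers 5 new) → pick S3 (covers 3 new) → pick S8 (covers 2 new) → pick S2 (covers 1 new). Total picks: 4.
(The true minimum cover uses only 3 rules, so greedy is not optimal here.)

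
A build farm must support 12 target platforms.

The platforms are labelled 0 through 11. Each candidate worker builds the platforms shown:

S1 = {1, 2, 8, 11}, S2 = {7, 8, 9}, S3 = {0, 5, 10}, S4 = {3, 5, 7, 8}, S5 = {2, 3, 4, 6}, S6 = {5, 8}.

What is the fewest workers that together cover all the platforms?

4

Take {S1, S2, S3, S5}. Their union is {0, 1, 2, 3, 4, 5, 6, 7, 8, 9, 10, 11}, which is all 12 platforms.
Only S3 contains 0, so S3 is forced; the remaining 9 platforms need at least 3 more workers (each remaining worker adds at most 4) — so at least 4 workers are needed, and 4 is optimal.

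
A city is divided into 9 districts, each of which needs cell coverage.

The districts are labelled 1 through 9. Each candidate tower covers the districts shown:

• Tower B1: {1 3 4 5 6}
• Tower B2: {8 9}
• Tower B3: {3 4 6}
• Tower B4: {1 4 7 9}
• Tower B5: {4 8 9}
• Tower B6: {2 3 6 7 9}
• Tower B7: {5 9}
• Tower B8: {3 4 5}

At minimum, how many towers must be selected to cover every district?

3

Take {B1, B5, B6}. Their union is {1, 2, 3, 4, 5, 6, 7, 8, 9}, which is all 9 districts.
Only B6 contains 2, so B6 is forced; the remaining 4 districts need at least 2 more towers (each remaining tower adds at most 3) — so at least 3 towers are needed, and 3 is optimal.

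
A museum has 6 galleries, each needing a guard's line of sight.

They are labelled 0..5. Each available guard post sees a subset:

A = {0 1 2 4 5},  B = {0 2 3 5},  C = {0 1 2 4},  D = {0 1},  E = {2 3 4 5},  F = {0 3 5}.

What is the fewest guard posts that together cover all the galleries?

C and E together: C ∪ E = {0, 1, 2, 3, 4, 5} — every gallery is covered.
No single guard post has all 6 galleries (the largest, A, has 5), so 2 is optimal.

2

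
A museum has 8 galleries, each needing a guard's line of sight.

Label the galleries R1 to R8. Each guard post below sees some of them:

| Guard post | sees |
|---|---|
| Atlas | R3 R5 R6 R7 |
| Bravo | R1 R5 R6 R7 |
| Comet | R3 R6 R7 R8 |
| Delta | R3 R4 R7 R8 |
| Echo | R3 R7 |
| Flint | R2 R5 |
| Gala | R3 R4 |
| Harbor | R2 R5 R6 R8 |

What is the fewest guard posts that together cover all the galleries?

3

Take {Bravo, Gala, Harbor}. Their union is {R1, R2, R3, R4, R5, R6, R7, R8}, which is all 8 galleries.
Only Bravo contains R1, so Bravo is forced; the remaining 4 galleries need at least 2 more guard posts (each remaining guard post adds at most 3) — so at least 3 guard posts are needed, and 3 is optimal.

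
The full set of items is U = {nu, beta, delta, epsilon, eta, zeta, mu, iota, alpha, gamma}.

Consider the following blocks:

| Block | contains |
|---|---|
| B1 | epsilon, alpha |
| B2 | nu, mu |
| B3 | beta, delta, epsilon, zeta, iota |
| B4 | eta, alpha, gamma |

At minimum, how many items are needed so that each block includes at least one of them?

3

H = {epsilon, mu, gamma} meets every block (each contains at least one member of H), and |H| = 3.
The blocks B2, B3, B4 are pairwise disjoint, so any hitting set needs a separate item for each — at least 3. Hence 3 is optimal.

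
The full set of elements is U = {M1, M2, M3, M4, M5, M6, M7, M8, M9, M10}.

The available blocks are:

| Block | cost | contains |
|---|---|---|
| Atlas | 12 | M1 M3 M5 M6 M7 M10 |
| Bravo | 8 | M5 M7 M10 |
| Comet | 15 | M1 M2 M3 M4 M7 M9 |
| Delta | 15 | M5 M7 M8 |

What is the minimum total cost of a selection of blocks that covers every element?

Atlas, Comet, Delta together cover every element (Atlas ∪ Comet ∪ Delta = {M1, M2, M3, M4, M5, M6, M7, M8, M9, M10}); total cost 12 + 15 + 15 = 42.
No covering selection has total cost below 42.

42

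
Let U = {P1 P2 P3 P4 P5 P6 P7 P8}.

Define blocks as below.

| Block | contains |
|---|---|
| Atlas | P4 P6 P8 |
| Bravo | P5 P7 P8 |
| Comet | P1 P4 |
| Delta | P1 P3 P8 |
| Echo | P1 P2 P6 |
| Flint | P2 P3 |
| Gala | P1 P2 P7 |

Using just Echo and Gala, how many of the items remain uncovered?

4

Union of Echo, Gala = {P1, P2, P6, P7}.
Not covered: P3, P4, P5, P8 — 4 items.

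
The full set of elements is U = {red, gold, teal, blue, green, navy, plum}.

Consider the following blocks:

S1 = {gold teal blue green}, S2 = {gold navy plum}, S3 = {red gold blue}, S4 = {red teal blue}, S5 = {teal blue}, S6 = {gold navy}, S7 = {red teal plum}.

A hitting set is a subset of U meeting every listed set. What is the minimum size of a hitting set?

2

Take H = {gold, teal}. Each listed block contains at least one of these, so H is a hitting set of size 2.
The blocks S2, S4 are pairwise disjoint, so any hitting set needs a separate element for each — at least 2. Hence 2 is optimal.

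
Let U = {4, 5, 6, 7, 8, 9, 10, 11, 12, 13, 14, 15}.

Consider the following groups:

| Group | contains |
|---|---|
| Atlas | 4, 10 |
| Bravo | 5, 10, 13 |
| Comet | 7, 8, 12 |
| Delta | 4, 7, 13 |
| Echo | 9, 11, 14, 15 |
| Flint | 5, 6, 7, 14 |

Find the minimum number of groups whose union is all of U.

5

Take {Atlas, Comet, Delta, Echo, Flint}. Their union is {4, 5, 6, 7, 8, 9, 10, 11, 12, 13, 14, 15}, which is all 12 items.
No 4 of the 6 groups cover everything (all 15 combinations miss at least one item), so 5 is optimal.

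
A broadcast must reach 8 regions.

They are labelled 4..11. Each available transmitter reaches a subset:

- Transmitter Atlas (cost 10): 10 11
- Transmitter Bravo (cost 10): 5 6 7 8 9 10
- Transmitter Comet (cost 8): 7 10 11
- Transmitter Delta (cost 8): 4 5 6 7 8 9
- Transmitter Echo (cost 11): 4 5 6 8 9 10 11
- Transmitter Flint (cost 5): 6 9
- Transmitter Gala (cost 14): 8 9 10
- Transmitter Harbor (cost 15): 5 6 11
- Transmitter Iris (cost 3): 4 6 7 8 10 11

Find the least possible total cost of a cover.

Delta, Iris together cover every region (Delta ∪ Iris = {4, 5, 6, 7, 8, 9, 10, 11}); total cost 8 + 3 = 11.
No covering selection has total cost below 11.

11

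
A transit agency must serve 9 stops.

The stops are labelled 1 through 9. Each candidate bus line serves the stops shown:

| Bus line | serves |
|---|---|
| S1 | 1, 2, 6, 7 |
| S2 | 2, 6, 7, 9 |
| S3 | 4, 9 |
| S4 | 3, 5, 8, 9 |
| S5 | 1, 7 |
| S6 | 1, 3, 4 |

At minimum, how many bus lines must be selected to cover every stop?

3

S1 and S4 and S6 together: S1 ∪ S4 ∪ S6 = {1, 2, 3, 4, 5, 6, 7, 8, 9} — every stop is covered.
Each bus line has at most 4 stops, and 2·4 = 8 < 9 — so at least 3 bus lines are needed, and 3 is optimal.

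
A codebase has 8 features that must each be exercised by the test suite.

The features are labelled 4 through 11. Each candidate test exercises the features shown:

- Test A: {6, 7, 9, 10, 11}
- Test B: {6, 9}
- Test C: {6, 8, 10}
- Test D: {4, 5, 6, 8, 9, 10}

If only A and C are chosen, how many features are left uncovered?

2

Union of A, C = {6, 7, 8, 9, 10, 11}.
Not covered: 4, 5 — 2 features.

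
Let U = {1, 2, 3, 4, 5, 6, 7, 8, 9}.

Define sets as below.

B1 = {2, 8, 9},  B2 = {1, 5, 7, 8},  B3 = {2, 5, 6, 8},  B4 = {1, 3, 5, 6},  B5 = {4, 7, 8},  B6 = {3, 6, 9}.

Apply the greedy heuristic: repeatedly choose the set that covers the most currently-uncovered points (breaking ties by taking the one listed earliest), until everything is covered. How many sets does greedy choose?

4

Greedy: pick B2 (covers 4 new) → pick B6 (covers 3 new) → pick B1 (covers 1 new) → pick B5 (covers 1 new). Total picks: 4.
(The true minimum cover uses only 3 sets, so greedy is not optimal here.)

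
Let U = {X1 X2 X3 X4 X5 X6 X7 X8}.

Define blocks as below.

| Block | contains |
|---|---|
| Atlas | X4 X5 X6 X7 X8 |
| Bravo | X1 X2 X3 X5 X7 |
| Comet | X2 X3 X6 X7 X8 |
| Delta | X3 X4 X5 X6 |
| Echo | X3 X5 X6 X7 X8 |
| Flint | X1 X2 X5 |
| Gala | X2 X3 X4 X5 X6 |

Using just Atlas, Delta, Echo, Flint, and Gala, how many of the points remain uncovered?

Union of Atlas, Delta, Echo, Flint, Gala = {X1, X2, X3, X4, X5, X6, X7, X8} — that's every point, so 0 are uncovered.

0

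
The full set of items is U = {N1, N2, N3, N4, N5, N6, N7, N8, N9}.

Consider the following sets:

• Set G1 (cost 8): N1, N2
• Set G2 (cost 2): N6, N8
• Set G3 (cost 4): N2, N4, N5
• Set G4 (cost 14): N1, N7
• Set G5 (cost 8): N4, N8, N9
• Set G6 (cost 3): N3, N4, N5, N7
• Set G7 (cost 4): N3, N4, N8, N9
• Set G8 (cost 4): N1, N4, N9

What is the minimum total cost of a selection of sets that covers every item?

13

G2, G3, G6, G8 together cover every item (G2 ∪ G3 ∪ G6 ∪ G8 = {N1, N2, N3, N4, N5, N6, N7, N8, N9}); total cost 2 + 4 + 3 + 4 = 13.
No covering selection has total cost below 13.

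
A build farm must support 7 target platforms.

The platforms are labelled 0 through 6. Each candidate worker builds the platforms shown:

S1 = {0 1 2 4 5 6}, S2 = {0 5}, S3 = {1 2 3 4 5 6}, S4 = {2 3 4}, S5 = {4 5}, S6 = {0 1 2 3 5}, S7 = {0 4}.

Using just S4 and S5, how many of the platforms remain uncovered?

3

Union of S4, S5 = {2, 3, 4, 5}.
Not covered: 0, 1, 6 — 3 platforms.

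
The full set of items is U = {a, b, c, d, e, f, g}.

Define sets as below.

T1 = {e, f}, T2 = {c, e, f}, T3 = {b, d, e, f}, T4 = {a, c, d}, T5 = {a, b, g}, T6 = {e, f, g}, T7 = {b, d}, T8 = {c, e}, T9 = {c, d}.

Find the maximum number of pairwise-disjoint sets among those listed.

T1, T5, T9 are pairwise disjoint (T1={e,f}; T5={a,b,g}; T9={c,d}).
Every remaining set overlaps one of these, and no 4 of the listed sets are pairwise disjoint, so 3 is the maximum.

3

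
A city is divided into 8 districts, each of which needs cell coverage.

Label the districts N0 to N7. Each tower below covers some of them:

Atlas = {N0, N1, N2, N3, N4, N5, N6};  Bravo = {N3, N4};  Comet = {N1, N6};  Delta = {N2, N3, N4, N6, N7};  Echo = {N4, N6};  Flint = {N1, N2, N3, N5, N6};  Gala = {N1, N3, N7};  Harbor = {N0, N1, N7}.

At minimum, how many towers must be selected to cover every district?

2

Atlas and Gala together: Atlas ∪ Gala = {N0, N1, N2, N3, N4, N5, N6, N7} — every district is covered.
No single tower has all 8 districts (the largest, Atlas, has 7), so 2 is optimal.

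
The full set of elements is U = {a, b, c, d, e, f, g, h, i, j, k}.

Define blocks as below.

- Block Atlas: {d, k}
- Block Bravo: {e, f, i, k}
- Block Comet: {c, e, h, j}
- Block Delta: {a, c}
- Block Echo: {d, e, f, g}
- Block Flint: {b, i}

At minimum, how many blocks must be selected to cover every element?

Bravo, Comet, Delta, Echo, and Flint cover everything between them: the union {a, b, c, d, e, f, g, h, i, j, k} is all of U.
No 4 of the 6 blocks cover everything (all 15 combinations miss at least one element), so 5 is optimal.

5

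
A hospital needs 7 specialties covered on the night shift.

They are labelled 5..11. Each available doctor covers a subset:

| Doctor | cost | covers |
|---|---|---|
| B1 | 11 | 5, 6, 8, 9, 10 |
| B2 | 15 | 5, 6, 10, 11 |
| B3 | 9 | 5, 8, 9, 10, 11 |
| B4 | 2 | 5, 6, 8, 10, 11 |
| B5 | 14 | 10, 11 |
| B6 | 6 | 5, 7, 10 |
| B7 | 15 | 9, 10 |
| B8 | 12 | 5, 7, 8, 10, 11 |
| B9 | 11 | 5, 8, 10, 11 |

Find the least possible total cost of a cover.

B3, B4, B6 together cover every specialty (B3 ∪ B4 ∪ B6 = {5, 6, 7, 8, 9, 10, 11}); total cost 9 + 2 + 6 = 17.
No covering selection has total cost below 17.

17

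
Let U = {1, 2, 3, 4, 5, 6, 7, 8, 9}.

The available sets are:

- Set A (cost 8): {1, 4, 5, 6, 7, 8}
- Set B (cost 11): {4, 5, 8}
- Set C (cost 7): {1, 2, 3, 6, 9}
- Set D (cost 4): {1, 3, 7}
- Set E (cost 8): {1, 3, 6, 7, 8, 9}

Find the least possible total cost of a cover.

A, C together cover every element (A ∪ C = {1, 2, 3, 4, 5, 6, 7, 8, 9}); total cost 8 + 7 = 15.
No covering selection has total cost below 15.

15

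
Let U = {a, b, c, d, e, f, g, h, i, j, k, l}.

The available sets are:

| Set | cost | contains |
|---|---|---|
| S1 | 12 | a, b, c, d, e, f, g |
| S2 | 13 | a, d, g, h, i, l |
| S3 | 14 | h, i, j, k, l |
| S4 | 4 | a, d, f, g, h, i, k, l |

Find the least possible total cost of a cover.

26

S1, S3 together cover every item (S1 ∪ S3 = {a, b, c, d, e, f, g, h, i, j, k, l}); total cost 12 + 14 = 26.
The greedy pick S4, S1, S3 costs 30; no covering selection beats 26.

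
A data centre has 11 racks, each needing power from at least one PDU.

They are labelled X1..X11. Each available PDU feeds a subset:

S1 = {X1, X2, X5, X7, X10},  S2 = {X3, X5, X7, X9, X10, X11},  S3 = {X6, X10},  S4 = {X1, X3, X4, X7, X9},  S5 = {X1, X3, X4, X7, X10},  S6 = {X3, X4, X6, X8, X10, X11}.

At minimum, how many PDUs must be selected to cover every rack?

3

S1 and S2 and S6 together: S1 ∪ S2 ∪ S6 = {X1, X2, X3, X4, X5, X6, X7, X8, X9, X10, X11} — every rack is covered.
Only S1 contains X2, so S1 is forced; the remaining 6 racks need at least 2 more PDUs (each remaining PDU adds at most 5) — so at least 3 PDUs are needed, and 3 is optimal.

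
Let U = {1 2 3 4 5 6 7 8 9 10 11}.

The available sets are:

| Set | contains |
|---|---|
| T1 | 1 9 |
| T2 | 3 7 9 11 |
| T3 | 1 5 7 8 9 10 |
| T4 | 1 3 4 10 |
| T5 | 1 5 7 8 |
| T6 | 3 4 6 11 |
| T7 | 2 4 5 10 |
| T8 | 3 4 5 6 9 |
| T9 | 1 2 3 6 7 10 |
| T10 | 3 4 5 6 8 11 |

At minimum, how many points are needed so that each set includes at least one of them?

3

H = {1, 4, 11} meets every set (each contains at least one member of H), and |H| = 3.
No choice of 2 points meets every set, so 3 is the minimum.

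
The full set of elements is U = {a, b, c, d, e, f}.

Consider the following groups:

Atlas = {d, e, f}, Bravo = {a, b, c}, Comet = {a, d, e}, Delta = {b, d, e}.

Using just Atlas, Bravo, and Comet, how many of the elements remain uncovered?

0

Union of Atlas, Bravo, Comet = {a, b, c, d, e, f} — that's every element, so 0 are uncovered.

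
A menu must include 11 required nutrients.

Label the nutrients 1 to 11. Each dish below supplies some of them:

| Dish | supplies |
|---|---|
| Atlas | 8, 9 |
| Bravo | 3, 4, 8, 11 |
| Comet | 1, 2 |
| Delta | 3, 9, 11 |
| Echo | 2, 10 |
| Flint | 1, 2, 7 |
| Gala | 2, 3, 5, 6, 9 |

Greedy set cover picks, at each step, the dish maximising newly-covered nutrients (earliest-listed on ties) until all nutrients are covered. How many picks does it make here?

Greedy: pick Gala (covers 5 new) → pick Bravo (covers 3 new) → pick Flint (covers 2 new) → pick Echo (covers 1 new). Total picks: 4.

4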